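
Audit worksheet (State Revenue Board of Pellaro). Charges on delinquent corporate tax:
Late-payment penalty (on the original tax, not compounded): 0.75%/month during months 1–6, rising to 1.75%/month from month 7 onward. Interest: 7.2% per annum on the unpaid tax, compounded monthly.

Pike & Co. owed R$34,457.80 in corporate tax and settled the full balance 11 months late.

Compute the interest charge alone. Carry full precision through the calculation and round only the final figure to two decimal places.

Interest (7.2%/yr ÷ 12 = 0.6%/month): R$34,457.80 × ((1 + 0.006)^11 − 1) = R$2,343.6842…

R$2,343.68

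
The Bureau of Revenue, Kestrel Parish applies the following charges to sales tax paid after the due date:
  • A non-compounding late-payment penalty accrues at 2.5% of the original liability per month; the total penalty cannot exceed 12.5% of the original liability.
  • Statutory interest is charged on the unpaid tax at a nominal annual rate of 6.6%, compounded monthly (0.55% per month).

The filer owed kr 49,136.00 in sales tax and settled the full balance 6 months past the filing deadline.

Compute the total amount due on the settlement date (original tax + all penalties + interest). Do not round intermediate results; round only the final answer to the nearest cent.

kr 56,921.95

Penalty (uncapped): 6 × 2.5% × kr 49,136.00 = kr 7,370.40; cap = 12.5% × kr 49,136.00 = kr 6,142.00 → penalty = kr 6,142.00
Interest: kr 49,136.00 × ((1 + 0.0055)^6 − 1) = kr 49,136.00 × 0.0334571… = kr 1,643.9476…
Total = kr 49,136.00 + kr 6,142.0000 + kr 1,643.9476… = kr 56,921.95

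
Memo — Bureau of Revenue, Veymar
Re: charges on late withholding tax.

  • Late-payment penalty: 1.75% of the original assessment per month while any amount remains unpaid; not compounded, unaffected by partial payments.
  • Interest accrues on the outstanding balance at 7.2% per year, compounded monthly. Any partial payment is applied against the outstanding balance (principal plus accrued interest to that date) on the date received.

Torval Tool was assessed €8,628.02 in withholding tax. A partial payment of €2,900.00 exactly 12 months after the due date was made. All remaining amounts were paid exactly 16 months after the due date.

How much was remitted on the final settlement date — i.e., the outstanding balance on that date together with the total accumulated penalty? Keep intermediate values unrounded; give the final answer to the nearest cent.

€8,940.26

Monthly rate = 7.2% ÷ 12 = 0.6%
Balance at month 12: €8,628.0200 × (1 + 0.006)^12 = €9,270.1532…
After €2,900.00 payment: €9,270.1532… − €2,900.00 = €6,370.1532…
Balance at month 16: €6,370.1532… × (1 + 0.006)^4 = €6,524.4183…
Penalty: 16 × 1.75% × €8,628.02 = €2,415.85…
Final settlement = outstanding balance + penalty = €6,524.4183… + €2,415.85… = €8,940.26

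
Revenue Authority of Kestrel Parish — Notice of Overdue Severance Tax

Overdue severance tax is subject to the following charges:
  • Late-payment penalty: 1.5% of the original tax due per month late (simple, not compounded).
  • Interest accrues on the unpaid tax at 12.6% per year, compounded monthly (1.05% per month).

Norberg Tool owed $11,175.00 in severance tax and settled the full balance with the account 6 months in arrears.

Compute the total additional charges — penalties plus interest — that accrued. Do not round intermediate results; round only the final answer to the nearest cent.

Late-payment penalty: 6 × 1.5% × $11,175.00 = $1,005.75
Interest: $11,175.00 × ((1 + 0.0105)^6 − 1) = $11,175.00 × 0.0646771… = $722.7664…
Penalties + interest = $1,005.7500 + $722.7664… = $1,728.52

$1,728.52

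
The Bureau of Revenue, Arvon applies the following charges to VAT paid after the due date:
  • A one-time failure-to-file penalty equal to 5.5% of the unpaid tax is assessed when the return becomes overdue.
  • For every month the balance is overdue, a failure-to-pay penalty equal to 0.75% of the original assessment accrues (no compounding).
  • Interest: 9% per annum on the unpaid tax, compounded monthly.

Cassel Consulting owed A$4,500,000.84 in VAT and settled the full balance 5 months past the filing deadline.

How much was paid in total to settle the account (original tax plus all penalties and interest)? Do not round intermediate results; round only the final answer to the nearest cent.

A$5,087,551.26

Failure-to-file penalty: 5.5% × A$4,500,000.84 = A$247,500.05…
Failure-to-pay penalty = 0.75% × A$4,500,000.84 × 5 mo = A$168,750.03…
Interest (9%/yr ÷ 12 = 0.75%/month): A$4,500,000.84 × ((1 + 0.0075)^5 − 1) = A$171,300.3376…
Total = A$4,500,000.84 + A$416,250.0777 + A$171,300.3376… = A$5,087,551.26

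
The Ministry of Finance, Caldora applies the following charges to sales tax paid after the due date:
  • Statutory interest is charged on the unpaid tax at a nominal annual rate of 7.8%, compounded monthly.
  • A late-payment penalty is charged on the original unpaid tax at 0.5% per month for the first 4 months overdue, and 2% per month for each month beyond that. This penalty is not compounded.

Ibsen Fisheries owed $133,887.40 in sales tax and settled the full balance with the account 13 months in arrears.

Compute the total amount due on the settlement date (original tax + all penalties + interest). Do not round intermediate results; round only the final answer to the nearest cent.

$172,430.28

Penalty, months 1–4: 4 × 0.5% × $133,887.40 = $2,677.75…
Penalty, months 5–13: 9 × 2% × $133,887.40 = $24,099.73…
Interest (7.8%/yr ÷ 12 = 0.65%/month): $133,887.40 × ((1 + 0.0065)^13 − 1) = $11,765.4000…
Total = $133,887.40 + $26,777.4800 + $11,765.4000… = $172,430.28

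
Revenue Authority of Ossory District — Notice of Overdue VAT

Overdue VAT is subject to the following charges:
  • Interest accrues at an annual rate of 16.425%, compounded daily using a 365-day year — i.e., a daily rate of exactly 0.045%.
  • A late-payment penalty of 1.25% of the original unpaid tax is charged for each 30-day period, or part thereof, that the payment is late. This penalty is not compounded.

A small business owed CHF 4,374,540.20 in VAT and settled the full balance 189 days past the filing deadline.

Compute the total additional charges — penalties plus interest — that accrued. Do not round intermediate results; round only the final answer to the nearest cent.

CHF 771,015.66

Penalty periods: ⌈189/30⌉ = 7; penalty = 7 × 1.25% × CHF 4,374,540.20 = CHF 382,772.27…
Interest: CHF 4,374,540.20 × ((1 + 0.00045)^189 − 1) = CHF 4,374,540.20 × 0.08875068… = CHF 388,243.3971…
Penalties + interest = CHF 382,772.2675 + CHF 388,243.3971… = CHF 771,015.66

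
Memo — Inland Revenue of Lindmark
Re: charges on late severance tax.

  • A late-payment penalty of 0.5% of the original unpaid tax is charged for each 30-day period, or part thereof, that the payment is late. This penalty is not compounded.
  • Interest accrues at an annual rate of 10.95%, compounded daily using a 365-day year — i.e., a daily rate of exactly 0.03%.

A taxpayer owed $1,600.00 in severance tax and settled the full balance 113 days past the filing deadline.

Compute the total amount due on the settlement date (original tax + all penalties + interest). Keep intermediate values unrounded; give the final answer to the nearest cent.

$1,687.16

Penalty periods: ⌈113/30⌉ = 4; penalty = 4 × 0.5% × $1,600.00 = $32.00
Interest: $1,600.00 × ((1 + 0.0003)^113 − 1) = $1,600.00 × 0.03447589… = $55.1614…
Total = $1,600.00 + $32.0000 + $55.1614… = $1,687.16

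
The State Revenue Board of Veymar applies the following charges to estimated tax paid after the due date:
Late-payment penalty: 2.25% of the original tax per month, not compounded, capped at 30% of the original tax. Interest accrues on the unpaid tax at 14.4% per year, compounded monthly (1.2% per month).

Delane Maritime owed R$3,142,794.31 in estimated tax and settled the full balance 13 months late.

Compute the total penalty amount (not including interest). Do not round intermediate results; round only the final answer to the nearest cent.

Penalty: 13 × 2.25% × R$3,142,794.31 = R$919,267.34… (below the 30% cap of R$942,838.29…)

R$919,267.34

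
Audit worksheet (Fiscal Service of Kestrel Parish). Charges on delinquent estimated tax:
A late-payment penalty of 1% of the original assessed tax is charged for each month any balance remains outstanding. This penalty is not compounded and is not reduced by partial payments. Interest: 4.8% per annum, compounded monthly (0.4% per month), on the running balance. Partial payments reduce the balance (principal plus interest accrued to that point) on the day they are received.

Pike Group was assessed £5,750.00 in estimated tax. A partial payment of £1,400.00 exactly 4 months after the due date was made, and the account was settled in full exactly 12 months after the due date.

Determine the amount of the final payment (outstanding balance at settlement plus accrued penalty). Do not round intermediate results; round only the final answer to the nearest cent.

Balance at month 4: £5,750.0000 × (1 + 0.004)^4 = £5,842.5535…
After £1,400.00 payment: £5,842.5535… − £1,400.00 = £4,442.5535…
Balance at month 12: £4,442.5535… × (1 + 0.004)^8 = £4,586.7215…
Penalty: 12 × 1% × £5,750.00 = £690.00
Final settlement = outstanding balance + penalty = £4,586.7215… + £690.00 = £5,276.72

£5,276.72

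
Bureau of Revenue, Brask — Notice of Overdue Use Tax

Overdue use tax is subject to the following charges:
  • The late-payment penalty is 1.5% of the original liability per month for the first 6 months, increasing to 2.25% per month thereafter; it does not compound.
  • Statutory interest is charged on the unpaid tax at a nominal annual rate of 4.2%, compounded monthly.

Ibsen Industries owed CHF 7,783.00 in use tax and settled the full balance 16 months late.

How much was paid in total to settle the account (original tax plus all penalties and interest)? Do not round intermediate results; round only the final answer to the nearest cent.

CHF 10,682.12

Penalty, months 1–6: 6 × 1.5% × CHF 7,783.00 = CHF 700.47
Penalty, months 7–16: 10 × 2.25% × CHF 7,783.00 = CHF 1,751.18…
Interest (4.2%/yr ÷ 12 = 0.35%/month): CHF 7,783.00 × ((1 + 0.0035)^16 − 1) = CHF 447.4780…
Total = CHF 7,783.00 + CHF 2,451.6450 + CHF 447.4780… = CHF 10,682.12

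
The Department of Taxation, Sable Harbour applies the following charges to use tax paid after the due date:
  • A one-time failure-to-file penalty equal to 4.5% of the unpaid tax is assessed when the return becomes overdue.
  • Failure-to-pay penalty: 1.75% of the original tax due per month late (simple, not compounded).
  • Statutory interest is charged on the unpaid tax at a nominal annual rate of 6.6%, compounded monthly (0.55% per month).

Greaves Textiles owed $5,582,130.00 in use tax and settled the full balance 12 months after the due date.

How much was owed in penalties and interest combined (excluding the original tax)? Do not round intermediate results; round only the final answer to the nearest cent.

Failure-to-file penalty: 4.5% × $5,582,130.00 = $251,195.85
Failure-to-pay penalty = 1.75% × $5,582,130.00 × 12 mo = $1,172,247.30
Interest: $5,582,130.00 × ((1 + 0.0055)^12 − 1) = $5,582,130.00 × 0.0680336… = $379,772.1733…
Penalties + interest = $1,423,443.1500 + $379,772.1733… = $1,803,215.32

$1,803,215.32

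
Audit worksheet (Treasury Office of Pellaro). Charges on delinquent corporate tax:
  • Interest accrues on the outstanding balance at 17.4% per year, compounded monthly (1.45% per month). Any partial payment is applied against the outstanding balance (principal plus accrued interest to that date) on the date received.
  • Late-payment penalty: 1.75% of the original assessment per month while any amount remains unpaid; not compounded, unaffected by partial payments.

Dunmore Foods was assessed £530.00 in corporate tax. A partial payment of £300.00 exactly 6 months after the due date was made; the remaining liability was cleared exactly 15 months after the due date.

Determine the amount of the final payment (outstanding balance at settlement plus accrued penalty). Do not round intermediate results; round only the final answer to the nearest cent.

£455.37

Balance at month 6: £530.0000 × (1 + 0.0145)^6 = £577.8142…
After £300.00 payment: £577.8142… − £300.00 = £277.8142…
Balance at month 15: £277.8142… × (1 + 0.0145)^9 = £316.2444…
Penalty: 15 × 1.75% × £530.00 = £139.13…
Final settlement = outstanding balance + penalty = £316.2444… + £139.13… = £455.37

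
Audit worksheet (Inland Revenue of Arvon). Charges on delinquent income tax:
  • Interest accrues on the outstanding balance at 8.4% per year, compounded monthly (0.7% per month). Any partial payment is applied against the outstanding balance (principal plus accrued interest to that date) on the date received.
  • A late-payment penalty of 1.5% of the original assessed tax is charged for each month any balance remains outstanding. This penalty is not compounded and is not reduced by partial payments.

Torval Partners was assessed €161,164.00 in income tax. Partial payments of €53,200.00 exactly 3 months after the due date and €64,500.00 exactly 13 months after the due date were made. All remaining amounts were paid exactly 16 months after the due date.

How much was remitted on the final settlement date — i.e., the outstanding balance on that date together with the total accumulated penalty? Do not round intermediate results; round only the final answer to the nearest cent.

€94,759.20

Balance at month 3: €161,164.0000 × (1 + 0.007)^3 = €164,572.1904…
After €53,200.00 payment: €164,572.1904… − €53,200.00 = €111,372.1904…
Balance at month 13: €111,372.1904… × (1 + 0.007)^10 = €119,418.4601…
After €64,500.00 payment: €119,418.4601… − €64,500.00 = €54,918.4601…
Balance at month 16: €54,918.4601… × (1 + 0.007)^3 = €56,079.8396…
Penalty: 16 × 1.5% × €161,164.00 = €38,679.36
Final settlement = outstanding balance + penalty = €56,079.8396… + €38,679.36 = €94,759.20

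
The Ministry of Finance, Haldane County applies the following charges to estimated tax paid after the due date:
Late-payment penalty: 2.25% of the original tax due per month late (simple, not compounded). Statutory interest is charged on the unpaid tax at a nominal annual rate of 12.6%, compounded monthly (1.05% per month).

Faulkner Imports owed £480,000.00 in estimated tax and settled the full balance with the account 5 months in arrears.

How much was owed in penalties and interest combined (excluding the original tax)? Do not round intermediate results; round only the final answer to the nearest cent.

£79,734.79

Late-payment penalty: 5 × 2.25% × £480,000.00 = £54,000.00
Interest: £480,000.00 × ((1 + 0.0105)^5 − 1) = £480,000.00 × 0.0536141… = £25,734.7858…
Penalties + interest = £54,000.0000 + £25,734.7858… = £79,734.79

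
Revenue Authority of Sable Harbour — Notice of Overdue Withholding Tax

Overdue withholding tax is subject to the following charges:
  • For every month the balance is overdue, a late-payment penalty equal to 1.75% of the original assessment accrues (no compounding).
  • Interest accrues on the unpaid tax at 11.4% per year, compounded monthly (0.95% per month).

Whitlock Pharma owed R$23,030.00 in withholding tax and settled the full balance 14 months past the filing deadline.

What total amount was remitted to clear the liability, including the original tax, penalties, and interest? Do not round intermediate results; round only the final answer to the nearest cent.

R$31,931.86

Late-payment penalty: 14 × 1.75% × R$23,030.00 = R$5,642.35
Interest: R$23,030.00 × ((1 + 0.0095)^14 − 1) = R$23,030.00 × 0.1415331… = R$3,259.5083…
Total = R$23,030.00 + R$5,642.3500 + R$3,259.5083… = R$31,931.86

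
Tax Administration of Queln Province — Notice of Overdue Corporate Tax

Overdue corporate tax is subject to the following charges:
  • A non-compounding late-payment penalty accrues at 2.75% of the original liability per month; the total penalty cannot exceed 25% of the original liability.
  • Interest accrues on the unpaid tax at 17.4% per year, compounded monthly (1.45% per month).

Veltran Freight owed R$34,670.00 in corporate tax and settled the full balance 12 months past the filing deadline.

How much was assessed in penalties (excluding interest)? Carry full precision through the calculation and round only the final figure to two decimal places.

R$8,667.50

Penalty (uncapped): 12 × 2.75% × R$34,670.00 = R$11,441.10; cap = 25% × R$34,670.00 = R$8,667.50 → penalty = R$8,667.50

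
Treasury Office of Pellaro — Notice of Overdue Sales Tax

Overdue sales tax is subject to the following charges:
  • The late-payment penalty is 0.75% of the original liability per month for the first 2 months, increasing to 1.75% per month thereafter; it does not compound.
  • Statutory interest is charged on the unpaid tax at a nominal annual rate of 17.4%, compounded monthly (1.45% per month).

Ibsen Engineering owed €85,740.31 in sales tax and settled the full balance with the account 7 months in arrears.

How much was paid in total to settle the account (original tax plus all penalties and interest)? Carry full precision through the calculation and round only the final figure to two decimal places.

Penalty, months 1–2: 2 × 0.75% × €85,740.31 = €1,286.10…
Penalty, months 3–7: 5 × 1.75% × €85,740.31 = €7,502.28…
Interest: €85,740.31 × ((1 + 0.0145)^7 − 1) = €85,740.31 × 0.1060235… = €9,090.4888…
Total = €85,740.31 + €8,788.3818… + €9,090.4888… = €103,619.18

€103,619.18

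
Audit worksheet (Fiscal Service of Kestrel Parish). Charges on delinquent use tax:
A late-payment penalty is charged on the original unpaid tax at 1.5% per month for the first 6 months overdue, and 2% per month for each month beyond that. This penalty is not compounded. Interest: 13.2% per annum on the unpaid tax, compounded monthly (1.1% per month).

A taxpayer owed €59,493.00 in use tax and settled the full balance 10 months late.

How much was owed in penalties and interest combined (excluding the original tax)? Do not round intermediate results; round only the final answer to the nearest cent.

Penalty, months 1–6: 6 × 1.5% × €59,493.00 = €5,354.37
Penalty, months 7–10: 4 × 2% × €59,493.00 = €4,759.44
Interest: €59,493.00 × ((1 + 0.011)^10 − 1) = €59,493.00 × 0.1156078… = €6,877.8570…
Penalties + interest = €10,113.8100 + €6,877.8570… = €16,991.67

€16,991.67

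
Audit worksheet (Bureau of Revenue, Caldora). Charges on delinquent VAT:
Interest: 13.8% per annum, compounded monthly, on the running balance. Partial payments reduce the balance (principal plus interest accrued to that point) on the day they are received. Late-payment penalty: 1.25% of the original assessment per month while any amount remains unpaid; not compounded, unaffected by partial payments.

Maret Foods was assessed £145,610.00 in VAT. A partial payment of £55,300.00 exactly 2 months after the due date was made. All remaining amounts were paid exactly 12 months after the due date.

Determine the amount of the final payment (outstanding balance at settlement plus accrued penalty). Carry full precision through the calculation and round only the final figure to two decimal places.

£126,867.74

Monthly rate = 13.8% ÷ 12 = 1.15%
Balance at month 2: £145,610.0000 × (1 + 0.0115)^2 = £148,978.2869…
After £55,300.00 payment: £148,978.2869… − £55,300.00 = £93,678.2869…
Balance at month 12: £93,678.2869… × (1 + 0.0115)^10 = £105,026.2384…
Penalty: 12 × 1.25% × £145,610.00 = £21,841.50
Final settlement = outstanding balance + penalty = £105,026.2384… + £21,841.50 = £126,867.74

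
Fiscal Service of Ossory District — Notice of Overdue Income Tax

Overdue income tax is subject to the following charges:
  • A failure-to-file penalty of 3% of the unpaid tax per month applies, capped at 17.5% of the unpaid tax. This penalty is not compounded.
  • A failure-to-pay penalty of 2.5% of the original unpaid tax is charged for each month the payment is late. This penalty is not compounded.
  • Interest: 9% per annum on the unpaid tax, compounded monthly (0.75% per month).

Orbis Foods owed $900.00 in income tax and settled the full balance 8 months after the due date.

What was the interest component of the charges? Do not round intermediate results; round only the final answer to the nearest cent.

Interest: $900.00 × ((1 + 0.0075)^8 − 1) = $900.00 × 0.0615988… = $55.4390…

$55.44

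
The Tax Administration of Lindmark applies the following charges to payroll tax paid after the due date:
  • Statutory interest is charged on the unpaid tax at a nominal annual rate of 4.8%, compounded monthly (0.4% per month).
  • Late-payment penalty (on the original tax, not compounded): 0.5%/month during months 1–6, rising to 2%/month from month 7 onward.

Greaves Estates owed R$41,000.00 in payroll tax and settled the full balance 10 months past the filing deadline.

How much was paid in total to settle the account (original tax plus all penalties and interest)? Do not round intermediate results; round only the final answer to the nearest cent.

Penalty, months 1–6: 6 × 0.5% × R$41,000.00 = R$1,230.00
Penalty, months 7–10: 4 × 2% × R$41,000.00 = R$3,280.00
Interest: R$41,000.00 × ((1 + 0.004)^10 − 1) = R$41,000.00 × 0.0407277… = R$1,669.8371…
Total = R$41,000.00 + R$4,510.0000 + R$1,669.8371… = R$47,179.84

R$47,179.84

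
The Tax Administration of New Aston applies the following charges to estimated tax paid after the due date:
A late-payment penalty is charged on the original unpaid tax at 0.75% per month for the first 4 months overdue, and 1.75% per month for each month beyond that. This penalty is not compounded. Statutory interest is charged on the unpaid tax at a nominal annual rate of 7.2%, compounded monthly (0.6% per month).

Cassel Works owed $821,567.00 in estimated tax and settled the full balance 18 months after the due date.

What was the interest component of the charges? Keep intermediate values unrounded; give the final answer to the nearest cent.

$93,402.55

Interest: $821,567.00 × ((1 + 0.006)^18 − 1) = $821,567.00 × 0.1136883… = $93,402.5467…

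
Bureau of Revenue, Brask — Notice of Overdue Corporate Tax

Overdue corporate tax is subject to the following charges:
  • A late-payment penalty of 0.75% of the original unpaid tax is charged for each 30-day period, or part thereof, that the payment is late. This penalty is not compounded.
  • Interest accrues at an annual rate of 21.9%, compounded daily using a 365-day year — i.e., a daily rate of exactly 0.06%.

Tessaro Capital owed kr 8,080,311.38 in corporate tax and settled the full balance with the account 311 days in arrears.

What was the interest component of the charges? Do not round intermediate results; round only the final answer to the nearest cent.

Interest: kr 8,080,311.38 × ((1 + 0.0006)^311 − 1) = kr 8,080,311.38 × 0.20507770… = kr 1,657,091.6360…

kr 1,657,091.64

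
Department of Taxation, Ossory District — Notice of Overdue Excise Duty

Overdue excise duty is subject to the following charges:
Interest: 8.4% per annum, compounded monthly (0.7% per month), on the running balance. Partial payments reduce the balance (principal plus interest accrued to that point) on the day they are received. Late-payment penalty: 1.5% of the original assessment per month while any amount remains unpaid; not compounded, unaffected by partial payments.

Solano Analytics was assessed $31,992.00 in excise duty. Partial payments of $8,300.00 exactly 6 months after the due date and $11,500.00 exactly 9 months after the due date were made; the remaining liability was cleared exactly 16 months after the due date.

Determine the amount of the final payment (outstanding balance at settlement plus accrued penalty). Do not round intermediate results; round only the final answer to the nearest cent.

Balance at month 6: $31,992.0000 × (1 + 0.007)^6 = $33,359.3987…
After $8,300.00 payment: $33,359.3987… − $8,300.00 = $25,059.3987…
Balance at month 9: $25,059.3987… × (1 + 0.007)^3 = $25,589.3384…
After $11,500.00 payment: $25,589.3384… − $11,500.00 = $14,089.3384…
Balance at month 16: $14,089.3384… × (1 + 0.007)^7 = $14,794.3843…
Penalty: 16 × 1.5% × $31,992.00 = $7,678.08
Final settlement = outstanding balance + penalty = $14,794.3843… + $7,678.08 = $22,472.46

$22,472.46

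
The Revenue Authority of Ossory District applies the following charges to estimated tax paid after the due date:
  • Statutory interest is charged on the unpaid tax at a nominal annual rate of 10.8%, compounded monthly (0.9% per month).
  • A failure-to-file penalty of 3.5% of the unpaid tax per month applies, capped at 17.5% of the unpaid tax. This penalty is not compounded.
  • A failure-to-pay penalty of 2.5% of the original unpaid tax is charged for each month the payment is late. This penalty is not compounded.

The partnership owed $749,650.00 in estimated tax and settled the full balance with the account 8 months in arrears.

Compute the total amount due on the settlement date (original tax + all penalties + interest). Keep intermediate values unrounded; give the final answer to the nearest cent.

Failure-to-file: 8 × 3.5% × $749,650.00 = $209,902.00, capped at 17.5% × $749,650.00 = $131,188.75
Failure-to-pay penalty = 2.5% × $749,650.00 × 8 mo = $149,930.00
Interest: $749,650.00 × ((1 + 0.009)^8 − 1) = $749,650.00 × 0.0743093… = $55,705.9567…
Total = $749,650.00 + $281,118.7500 + $55,705.9567… = $1,086,474.71

$1,086,474.71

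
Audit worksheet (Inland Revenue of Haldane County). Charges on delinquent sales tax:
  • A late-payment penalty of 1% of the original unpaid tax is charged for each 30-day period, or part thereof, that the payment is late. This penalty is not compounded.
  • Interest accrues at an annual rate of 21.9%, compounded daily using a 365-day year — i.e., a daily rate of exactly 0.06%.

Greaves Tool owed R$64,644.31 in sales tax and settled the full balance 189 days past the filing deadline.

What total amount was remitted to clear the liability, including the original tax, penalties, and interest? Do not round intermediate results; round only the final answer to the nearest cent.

Penalty periods: ⌈189/30⌉ = 7; penalty = 7 × 1% × R$64,644.31 = R$4,525.10…
Interest: R$64,644.31 × ((1 + 0.0006)^189 − 1) = R$64,644.31 × 0.12004179… = R$7,760.0184…
Total = R$64,644.31 + R$4,525.1017 + R$7,760.0184… = R$76,929.43

R$76,929.43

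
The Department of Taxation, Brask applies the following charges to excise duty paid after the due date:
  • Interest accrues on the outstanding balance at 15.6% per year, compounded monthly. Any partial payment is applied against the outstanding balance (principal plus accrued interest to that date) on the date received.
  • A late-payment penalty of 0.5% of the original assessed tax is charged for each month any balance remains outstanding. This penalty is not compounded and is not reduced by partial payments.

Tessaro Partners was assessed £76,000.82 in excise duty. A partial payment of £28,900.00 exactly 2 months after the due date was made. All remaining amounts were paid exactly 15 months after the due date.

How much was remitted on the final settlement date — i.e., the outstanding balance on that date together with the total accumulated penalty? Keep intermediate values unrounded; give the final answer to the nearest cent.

£63,764.88

Monthly rate = 15.6% ÷ 12 = 1.3%
Balance at month 2: £76,000.8200 × (1 + 0.013)^2 = £77,989.6855…
After £28,900.00 payment: £77,989.6855… − £28,900.00 = £49,089.6855…
Balance at month 15: £49,089.6855… × (1 + 0.013)^13 = £58,064.8140…
Penalty: 15 × 0.5% × £76,000.82 = £5,700.06…
Final settlement = outstanding balance + penalty = £58,064.8140… + £5,700.06… = £63,764.88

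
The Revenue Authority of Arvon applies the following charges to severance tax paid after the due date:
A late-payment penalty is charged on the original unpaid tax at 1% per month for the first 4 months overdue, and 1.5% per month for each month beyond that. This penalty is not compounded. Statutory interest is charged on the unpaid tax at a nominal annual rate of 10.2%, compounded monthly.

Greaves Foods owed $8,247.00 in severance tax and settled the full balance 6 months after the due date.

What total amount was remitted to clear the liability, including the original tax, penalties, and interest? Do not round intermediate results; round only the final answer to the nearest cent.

$9,253.93

Penalty, months 1–4: 4 × 1% × $8,247.00 = $329.88
Penalty, months 5–6: 2 × 1.5% × $8,247.00 = $247.41
Interest (10.2%/yr ÷ 12 = 0.85%/month): $8,247.00 × ((1 + 0.0085)^6 − 1) = $429.6366…
Total = $8,247.00 + $577.2900 + $429.6366… = $9,253.93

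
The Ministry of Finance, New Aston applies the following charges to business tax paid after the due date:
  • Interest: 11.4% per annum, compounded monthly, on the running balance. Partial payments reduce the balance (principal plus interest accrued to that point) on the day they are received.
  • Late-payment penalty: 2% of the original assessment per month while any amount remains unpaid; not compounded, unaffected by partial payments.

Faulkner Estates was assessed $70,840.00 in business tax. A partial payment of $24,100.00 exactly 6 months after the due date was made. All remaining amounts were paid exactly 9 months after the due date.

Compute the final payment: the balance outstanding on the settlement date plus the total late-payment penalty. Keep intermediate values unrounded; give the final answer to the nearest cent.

$65,089.96

Monthly rate = 11.4% ÷ 12 = 0.95%
Balance at month 6: $70,840.0000 × (1 + 0.0095)^6 = $74,975.0031…
After $24,100.00 payment: $74,975.0031… − $24,100.00 = $50,875.0031…
Balance at month 9: $50,875.0031… × (1 + 0.0095)^3 = $52,338.7587…
Penalty: 9 × 2% × $70,840.00 = $12,751.20
Final settlement = outstanding balance + penalty = $52,338.7587… + $12,751.20 = $65,089.96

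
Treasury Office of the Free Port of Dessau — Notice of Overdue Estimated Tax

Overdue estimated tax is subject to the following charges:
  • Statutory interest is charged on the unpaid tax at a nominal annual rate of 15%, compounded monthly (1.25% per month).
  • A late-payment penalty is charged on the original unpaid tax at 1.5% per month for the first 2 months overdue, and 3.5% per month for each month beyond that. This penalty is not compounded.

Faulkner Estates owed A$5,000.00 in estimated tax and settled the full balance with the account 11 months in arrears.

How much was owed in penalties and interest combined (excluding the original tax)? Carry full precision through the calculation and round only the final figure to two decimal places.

A$2,457.12

Penalty, months 1–2: 2 × 1.5% × A$5,000.00 = A$150.00
Penalty, months 3–11: 9 × 3.5% × A$5,000.00 = A$1,575.00
Interest: A$5,000.00 × ((1 + 0.0125)^11 − 1) = A$5,000.00 × 0.1464242… = A$732.1211…
Penalties + interest = A$1,725.0000 + A$732.1211… = A$2,457.12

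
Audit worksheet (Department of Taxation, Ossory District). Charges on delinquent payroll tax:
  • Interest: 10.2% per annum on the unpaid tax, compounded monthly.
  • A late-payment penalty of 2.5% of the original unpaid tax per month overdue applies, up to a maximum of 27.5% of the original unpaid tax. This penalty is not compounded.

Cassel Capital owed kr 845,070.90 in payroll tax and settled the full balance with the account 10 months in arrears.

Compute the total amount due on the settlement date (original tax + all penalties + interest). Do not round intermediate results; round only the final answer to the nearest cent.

Penalty: 10 × 2.5% × kr 845,070.90 = kr 211,267.73… (below the 27.5% cap of kr 232,394.50…)
Interest (10.2%/yr ÷ 12 = 0.85%/month): kr 845,070.90 × ((1 + 0.0085)^10 − 1) = kr 74,641.7767…
Total = kr 845,070.90 + kr 211,267.7250 + kr 74,641.7767… = kr 1,130,980.40

kr 1,130,980.40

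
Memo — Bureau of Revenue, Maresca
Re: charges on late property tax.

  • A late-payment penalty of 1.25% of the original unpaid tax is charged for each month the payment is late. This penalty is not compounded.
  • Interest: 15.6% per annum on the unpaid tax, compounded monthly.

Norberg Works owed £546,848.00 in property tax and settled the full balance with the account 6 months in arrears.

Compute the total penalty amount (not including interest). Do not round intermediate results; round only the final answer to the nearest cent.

£41,013.60

Late-payment penalty: 6 × 1.25% × £546,848.00 = £41,013.60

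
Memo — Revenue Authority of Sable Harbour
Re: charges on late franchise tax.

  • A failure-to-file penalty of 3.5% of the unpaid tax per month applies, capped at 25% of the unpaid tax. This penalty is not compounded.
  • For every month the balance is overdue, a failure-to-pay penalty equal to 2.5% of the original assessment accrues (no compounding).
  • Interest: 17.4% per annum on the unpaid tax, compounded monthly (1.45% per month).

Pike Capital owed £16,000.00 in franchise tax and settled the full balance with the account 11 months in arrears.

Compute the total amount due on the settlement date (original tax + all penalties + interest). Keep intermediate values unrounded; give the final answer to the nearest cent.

Failure-to-file: 11 × 3.5% × £16,000.00 = £6,160.00, capped at 25% × £16,000.00 = £4,000.00
Failure-to-pay penalty = 2.5% × £16,000.00 × 11 mo = £4,400.00
Interest: £16,000.00 × ((1 + 0.0145)^11 − 1) = £16,000.00 × 0.1715817… = £2,745.3066…
Total = £16,000.00 + £8,400.0000 + £2,745.3066… = £27,145.31

£27,145.31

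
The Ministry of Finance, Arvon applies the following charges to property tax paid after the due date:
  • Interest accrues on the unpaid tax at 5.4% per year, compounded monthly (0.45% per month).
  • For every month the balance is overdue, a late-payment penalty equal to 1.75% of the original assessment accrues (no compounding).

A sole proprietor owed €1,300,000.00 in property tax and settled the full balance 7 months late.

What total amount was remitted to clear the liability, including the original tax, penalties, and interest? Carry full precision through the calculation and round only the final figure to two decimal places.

€1,500,756.99

Late-payment penalty: 7 × 1.75% × €1,300,000.00 = €159,250.00
Interest: €1,300,000.00 × ((1 + 0.0045)^7 − 1) = €1,300,000.00 × 0.0319285… = €41,506.9899…
Total = €1,300,000.00 + €159,250.0000 + €41,506.9899… = €1,500,756.99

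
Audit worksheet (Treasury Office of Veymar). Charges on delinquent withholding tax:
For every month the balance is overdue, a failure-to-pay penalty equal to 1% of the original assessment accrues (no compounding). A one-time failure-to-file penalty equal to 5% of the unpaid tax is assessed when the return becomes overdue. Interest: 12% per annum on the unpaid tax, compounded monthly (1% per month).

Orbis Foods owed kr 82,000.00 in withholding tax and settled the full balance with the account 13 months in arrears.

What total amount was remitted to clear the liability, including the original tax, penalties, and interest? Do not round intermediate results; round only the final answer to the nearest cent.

Failure-to-file penalty: 5% × kr 82,000.00 = kr 4,100.00
Failure-to-pay penalty: 13 × 1% × kr 82,000.00 = kr 10,660.00
Interest: kr 82,000.00 × ((1 + 0.01)^13 − 1) = kr 82,000.00 × 0.1380933… = kr 11,323.6490…
Total = kr 82,000.00 + kr 14,760.0000 + kr 11,323.6490… = kr 108,083.65

kr 108,083.65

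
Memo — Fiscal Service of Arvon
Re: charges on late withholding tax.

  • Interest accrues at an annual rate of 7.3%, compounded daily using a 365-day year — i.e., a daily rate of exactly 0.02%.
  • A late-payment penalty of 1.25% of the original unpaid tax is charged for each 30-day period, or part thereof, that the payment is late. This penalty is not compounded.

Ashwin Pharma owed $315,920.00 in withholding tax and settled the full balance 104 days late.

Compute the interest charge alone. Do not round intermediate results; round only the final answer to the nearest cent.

$6,639.28

Interest: $315,920.00 × ((1 + 0.0002)^104 − 1) = $315,920.00 × 0.02101570… = $6,639.2813…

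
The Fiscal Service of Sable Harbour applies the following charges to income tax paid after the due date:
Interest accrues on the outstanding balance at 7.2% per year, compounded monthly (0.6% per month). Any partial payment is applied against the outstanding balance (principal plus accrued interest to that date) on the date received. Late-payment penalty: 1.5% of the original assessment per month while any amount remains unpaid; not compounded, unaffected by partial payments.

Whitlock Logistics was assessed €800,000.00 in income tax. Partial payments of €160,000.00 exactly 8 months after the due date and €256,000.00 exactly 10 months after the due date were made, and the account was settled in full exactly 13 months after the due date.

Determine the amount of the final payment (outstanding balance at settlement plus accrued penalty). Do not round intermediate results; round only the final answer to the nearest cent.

€595,202.92

Balance at month 8: €800,000.0000 × (1 + 0.006)^8 = €839,216.1497…
After €160,000.00 payment: €839,216.1497… − €160,000.00 = €679,216.1497…
Balance at month 10: €679,216.1497… × (1 + 0.006)^2 = €687,391.1953…
After €256,000.00 payment: €687,391.1953… − €256,000.00 = €431,391.1953…
Balance at month 13: €431,391.1953… × (1 + 0.006)^3 = €439,202.9202…
Penalty: 13 × 1.5% × €800,000.00 = €156,000.00
Final settlement = outstanding balance + penalty = €439,202.9202… + €156,000.00 = €595,202.92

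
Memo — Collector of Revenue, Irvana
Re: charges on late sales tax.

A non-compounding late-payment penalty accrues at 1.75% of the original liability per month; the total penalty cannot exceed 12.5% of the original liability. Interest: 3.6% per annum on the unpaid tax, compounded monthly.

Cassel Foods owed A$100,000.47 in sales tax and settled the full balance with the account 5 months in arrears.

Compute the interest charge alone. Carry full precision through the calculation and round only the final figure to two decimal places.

Interest (3.6%/yr ÷ 12 = 0.3%/month): A$100,000.47 × ((1 + 0.003)^5 − 1) = A$1,509.0341…

A$1,509.03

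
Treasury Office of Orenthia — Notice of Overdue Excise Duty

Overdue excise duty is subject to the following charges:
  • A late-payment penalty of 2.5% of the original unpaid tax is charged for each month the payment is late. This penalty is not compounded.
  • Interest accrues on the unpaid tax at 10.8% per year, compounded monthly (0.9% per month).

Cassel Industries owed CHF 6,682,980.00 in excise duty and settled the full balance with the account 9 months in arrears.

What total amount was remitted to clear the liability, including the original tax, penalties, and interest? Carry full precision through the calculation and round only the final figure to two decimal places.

CHF 8,747,874.26

Late-payment penalty: 9 × 2.5% × CHF 6,682,980.00 = CHF 1,503,670.50
Interest: CHF 6,682,980.00 × ((1 + 0.009)^9 − 1) = CHF 6,682,980.00 × 0.0839781… = CHF 561,223.7634…
Total = CHF 6,682,980.00 + CHF 1,503,670.5000 + CHF 561,223.7634… = CHF 8,747,874.26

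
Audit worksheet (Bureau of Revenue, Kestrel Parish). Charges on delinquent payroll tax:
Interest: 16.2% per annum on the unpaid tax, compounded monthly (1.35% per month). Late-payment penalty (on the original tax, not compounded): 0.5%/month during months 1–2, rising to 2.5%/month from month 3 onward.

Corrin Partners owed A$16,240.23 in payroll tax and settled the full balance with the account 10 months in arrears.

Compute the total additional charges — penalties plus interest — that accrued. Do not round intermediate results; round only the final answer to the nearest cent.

Penalty, months 1–2: 2 × 0.5% × A$16,240.23 = A$162.40…
Penalty, months 3–10: 8 × 2.5% × A$16,240.23 = A$3,248.05…
Interest: A$16,240.23 × ((1 + 0.0135)^10 − 1) = A$16,240.23 × 0.1435036… = A$2,330.5312…
Penalties + interest = A$3,410.4483 + A$2,330.5312… = A$5,740.98

A$5,740.98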